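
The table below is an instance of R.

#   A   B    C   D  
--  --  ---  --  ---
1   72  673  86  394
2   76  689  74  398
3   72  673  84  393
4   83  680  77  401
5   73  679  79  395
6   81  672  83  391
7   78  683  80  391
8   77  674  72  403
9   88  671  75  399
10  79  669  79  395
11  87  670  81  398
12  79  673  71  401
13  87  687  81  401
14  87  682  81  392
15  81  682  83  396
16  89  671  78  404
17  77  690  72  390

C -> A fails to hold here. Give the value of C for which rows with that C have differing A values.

C=86: row 1 → A = 72 ✓
C=74: row 2 → A = 76 ✓
C=84: row 3 → A = 72 ✓
C=77: row 4 → A = 83 ✓
C=79: rows 5, 10 → A takes values {73, 79} — violation
C=83: rows 6, 15 → A = 81, 81 ✓
C=80: row 7 → A = 78 ✓
C=72: rows 8, 17 → A = 77, 77 ✓
C=75: row 9 → A = 88 ✓
C=81: rows 11, 13, 14 → A = 87, 87, 87 ✓
C=71: row 12 → A = 79 ✓
C=78: row 16 → A = 89 ✓
The only C value with inconsistent A is C=79.

79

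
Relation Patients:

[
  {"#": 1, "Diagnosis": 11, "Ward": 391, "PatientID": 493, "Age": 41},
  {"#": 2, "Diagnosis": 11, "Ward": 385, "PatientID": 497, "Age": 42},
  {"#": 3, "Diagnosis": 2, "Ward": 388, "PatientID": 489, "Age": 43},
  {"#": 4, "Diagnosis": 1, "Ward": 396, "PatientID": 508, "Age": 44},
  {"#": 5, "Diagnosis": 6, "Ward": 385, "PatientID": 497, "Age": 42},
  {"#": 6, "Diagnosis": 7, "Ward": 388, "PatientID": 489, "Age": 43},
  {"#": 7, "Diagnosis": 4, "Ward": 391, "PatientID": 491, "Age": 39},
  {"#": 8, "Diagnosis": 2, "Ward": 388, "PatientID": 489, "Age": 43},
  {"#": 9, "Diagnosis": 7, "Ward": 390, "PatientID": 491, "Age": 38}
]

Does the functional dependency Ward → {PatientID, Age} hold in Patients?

Ward=391: rows 1, 7 → {PatientID,Age} takes values {(493, 41), (491, 39)} — violation
Ward=385: rows 2, 5 → {PatientID,Age} = (497, 42), (497, 42) ✓
Ward=388: rows 3, 6, 8 → {PatientID,Age} = (489, 43), (489, 43), (489, 43) ✓
Ward=396: row 4 → {PatientID,Age} = (508, 44) ✓
Ward=390: row 9 → {PatientID,Age} = (491, 38) ✓
Two rows agree on Ward but differ on {PatientID, Age}, so Ward → {PatientID, Age} does not hold.

No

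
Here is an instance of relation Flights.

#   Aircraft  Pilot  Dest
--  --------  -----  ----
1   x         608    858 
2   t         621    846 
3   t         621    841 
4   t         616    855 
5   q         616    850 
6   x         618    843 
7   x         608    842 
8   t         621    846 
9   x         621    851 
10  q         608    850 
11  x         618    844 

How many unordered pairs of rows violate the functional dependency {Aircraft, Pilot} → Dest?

(Aircraft=x, Pilot=608): violating pairs (1,7) — 1 pair.
(Aircraft=t, Pilot=621): violating pairs (2,3), (3,8) — 2 pairs.
(Aircraft=x, Pilot=618): violating pairs (6,11) — 1 pair.

4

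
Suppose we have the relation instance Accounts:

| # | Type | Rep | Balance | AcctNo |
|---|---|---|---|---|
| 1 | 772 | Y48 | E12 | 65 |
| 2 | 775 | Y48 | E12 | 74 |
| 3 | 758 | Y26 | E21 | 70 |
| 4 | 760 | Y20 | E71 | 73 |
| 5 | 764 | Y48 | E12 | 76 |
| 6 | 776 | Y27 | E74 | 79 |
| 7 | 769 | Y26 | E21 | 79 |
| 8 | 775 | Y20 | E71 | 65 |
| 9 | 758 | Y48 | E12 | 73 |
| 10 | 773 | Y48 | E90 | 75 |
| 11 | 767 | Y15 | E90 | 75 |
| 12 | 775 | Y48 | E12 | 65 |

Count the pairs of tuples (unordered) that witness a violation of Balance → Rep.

1

Balance=E12: all 5 rows agree on Rep — 0 pairs.
Balance=E21: all 2 rows agree on Rep — 0 pairs.
Balance=E71: all 2 rows agree on Rep — 0 pairs.
Balance=E90: violating pairs (10,11) — 1 pair.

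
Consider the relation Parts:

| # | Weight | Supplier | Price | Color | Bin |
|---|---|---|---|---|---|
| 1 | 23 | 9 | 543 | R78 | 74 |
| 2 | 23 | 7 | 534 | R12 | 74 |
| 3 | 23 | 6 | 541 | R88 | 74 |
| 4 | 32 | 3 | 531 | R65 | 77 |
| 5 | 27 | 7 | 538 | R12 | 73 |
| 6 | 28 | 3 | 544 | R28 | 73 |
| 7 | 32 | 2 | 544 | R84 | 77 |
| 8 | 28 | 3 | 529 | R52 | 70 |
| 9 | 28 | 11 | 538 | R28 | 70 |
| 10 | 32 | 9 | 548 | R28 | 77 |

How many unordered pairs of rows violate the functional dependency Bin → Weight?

Bin=74: all 3 rows agree on Weight — 0 pairs.
Bin=77: all 3 rows agree on Weight — 0 pairs.
Bin=73: violating pairs (5,6) — 1 pair.
Bin=70: all 2 rows agree on Weight — 0 pairs.

1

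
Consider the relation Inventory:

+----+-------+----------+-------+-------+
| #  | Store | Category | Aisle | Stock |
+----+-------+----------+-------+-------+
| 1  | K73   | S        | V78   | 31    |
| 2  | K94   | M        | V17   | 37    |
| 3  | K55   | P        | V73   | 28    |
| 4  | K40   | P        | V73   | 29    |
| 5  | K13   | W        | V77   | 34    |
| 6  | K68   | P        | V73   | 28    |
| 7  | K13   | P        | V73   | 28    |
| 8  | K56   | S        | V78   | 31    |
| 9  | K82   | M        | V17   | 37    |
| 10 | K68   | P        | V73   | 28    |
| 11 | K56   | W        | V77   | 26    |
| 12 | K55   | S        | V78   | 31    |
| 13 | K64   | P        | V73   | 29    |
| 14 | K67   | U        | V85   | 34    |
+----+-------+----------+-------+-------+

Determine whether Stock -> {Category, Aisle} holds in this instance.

No

Stock=31: rows 1, 8, 12 → {Category,Aisle} = (S, V78), (S, V78), (S, V78) ✓
Stock=37: rows 2, 9 → {Category,Aisle} = (M, V17), (M, V17) ✓
Stock=28: rows 3, 6, 7, 10 → {Category,Aisle} = (P, V73), (P, V73), (P, V73), (P, V73) ✓
Stock=29: rows 4, 13 → {Category,Aisle} = (P, V73), (P, V73) ✓
Stock=34: rows 5, 14 → {Category,Aisle} takes values {(W, V77), (U, V85)} — violation
Stock=26: row 11 → {Category,Aisle} = (W, V77) ✓
Two rows agree on Stock but differ on {Category, Aisle}, so Stock -> {Category, Aisle} does not hold.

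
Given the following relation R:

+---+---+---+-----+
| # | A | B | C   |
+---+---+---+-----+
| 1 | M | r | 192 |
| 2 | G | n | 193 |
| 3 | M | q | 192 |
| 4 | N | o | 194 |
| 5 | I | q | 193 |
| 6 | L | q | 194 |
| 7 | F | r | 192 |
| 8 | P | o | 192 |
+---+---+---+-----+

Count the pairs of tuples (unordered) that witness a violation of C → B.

C=192: violating pairs (1,3), (1,8), (3,7), (3,8), (7,8) — 5 pairs.
C=193: violating pairs (2,5) — 1 pair.
C=194: violating pairs (4,6) — 1 pair.

7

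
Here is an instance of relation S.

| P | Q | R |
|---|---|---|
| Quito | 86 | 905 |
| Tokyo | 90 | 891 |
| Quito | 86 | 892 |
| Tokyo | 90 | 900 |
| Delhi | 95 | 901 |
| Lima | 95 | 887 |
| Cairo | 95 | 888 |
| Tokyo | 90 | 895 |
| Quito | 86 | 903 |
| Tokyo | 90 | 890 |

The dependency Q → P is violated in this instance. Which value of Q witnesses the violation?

95

Q=86: 3 rows → P = Quito, Quito, Quito ✓
Q=90: 4 rows → P = Tokyo, Tokyo, Tokyo, Tokyo ✓
Q=95: 3 rows → P takes values {Delhi, Lima, Cairo} — violation
The only Q value with inconsistent P is Q=95.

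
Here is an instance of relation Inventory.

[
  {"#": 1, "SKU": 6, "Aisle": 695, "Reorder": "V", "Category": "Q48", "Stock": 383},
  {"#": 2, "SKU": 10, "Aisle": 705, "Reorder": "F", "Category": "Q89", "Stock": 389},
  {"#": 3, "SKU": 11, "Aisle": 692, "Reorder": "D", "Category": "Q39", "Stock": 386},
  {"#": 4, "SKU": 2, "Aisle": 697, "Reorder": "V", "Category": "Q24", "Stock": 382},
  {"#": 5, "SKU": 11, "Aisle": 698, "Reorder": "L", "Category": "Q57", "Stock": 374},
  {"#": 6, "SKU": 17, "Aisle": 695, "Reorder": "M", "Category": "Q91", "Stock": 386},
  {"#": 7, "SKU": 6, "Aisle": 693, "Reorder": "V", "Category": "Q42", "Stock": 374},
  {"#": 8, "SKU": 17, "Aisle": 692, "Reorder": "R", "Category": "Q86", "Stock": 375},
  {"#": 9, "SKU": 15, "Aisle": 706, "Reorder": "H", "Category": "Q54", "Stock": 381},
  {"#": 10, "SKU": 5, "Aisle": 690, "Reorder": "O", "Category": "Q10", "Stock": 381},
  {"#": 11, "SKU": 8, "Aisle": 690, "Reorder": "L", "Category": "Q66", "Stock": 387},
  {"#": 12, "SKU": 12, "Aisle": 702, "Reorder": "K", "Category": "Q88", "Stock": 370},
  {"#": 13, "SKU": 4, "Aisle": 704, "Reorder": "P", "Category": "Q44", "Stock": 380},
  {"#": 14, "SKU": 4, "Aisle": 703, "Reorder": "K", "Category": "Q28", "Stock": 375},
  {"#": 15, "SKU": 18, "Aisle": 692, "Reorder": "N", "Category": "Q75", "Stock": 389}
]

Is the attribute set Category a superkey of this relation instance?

All 15 rows have distinct Category values, so Category → (all attributes) holds and Category is a superkey.

Yes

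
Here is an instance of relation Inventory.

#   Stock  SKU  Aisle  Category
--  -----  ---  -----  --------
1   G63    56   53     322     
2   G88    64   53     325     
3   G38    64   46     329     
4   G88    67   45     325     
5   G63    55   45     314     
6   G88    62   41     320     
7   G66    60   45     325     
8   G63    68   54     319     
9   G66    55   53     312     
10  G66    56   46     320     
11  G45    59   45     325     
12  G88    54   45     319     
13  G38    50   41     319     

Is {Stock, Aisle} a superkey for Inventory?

Rows 4 and 12 have the same {Stock, Aisle} value (Stock=G88, Aisle=45) but are distinct tuples, so {Stock, Aisle} does not determine every attribute — not a superkey.

No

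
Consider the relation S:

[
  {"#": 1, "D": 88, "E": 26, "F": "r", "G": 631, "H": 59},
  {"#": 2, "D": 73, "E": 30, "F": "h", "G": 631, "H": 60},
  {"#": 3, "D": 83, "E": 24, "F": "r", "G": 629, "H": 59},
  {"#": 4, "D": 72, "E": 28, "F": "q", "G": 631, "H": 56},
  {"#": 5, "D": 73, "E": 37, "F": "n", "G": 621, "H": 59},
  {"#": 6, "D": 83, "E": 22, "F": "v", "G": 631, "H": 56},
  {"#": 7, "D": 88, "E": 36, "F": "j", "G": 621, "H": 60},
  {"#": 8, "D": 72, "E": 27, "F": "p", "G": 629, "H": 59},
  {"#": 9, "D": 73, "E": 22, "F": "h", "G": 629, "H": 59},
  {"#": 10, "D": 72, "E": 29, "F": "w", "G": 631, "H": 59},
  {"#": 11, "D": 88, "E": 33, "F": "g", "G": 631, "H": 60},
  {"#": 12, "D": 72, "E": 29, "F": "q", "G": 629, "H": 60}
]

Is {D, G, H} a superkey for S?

Yes

All 12 rows have distinct {D, G, H} values, so {D, G, H} → (all attributes) holds and {D, G, H} is a superkey.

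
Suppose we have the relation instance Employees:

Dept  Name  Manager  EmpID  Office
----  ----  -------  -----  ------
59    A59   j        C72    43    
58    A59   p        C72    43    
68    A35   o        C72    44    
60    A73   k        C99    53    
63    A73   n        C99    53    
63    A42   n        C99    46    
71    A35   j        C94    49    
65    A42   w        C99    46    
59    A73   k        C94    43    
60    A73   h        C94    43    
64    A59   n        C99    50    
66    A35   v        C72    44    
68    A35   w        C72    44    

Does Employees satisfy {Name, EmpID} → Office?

(Name=A59, EmpID=C72): 2 rows → Office = 43, 43 ✓
(Name=A35, EmpID=C72): 3 rows → Office = 44, 44, 44 ✓
(Name=A73, EmpID=C99): 2 rows → Office = 53, 53 ✓
(Name=A42, EmpID=C99): 2 rows → Office = 46, 46 ✓
(Name=A35, EmpID=C94): 1 row → Office = 49 ✓
(Name=A73, EmpID=C94): 2 rows → Office = 43, 43 ✓
(Name=A59, EmpID=C99): 1 row → Office = 50 ✓
Every {Name, EmpID} value is associated with a single Office value, so {Name, EmpID} → Office holds.

Yes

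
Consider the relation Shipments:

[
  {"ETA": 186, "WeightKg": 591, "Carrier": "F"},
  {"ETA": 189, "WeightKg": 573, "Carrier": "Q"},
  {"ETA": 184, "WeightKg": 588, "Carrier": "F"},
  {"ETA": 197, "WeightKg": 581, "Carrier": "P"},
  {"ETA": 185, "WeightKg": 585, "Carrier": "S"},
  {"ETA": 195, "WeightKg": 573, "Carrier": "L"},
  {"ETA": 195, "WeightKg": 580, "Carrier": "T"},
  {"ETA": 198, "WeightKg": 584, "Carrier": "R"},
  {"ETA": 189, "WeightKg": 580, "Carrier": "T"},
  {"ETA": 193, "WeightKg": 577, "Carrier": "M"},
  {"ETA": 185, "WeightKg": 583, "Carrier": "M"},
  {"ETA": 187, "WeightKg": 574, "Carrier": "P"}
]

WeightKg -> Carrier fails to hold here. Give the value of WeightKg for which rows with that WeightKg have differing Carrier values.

573

WeightKg=591: 1 row → Carrier = F ✓
WeightKg=573: 2 rows → Carrier takes values {Q, L} — violation
WeightKg=588: 1 row → Carrier = F ✓
WeightKg=581: 1 row → Carrier = P ✓
WeightKg=585: 1 row → Carrier = S ✓
WeightKg=580: 2 rows → Carrier = T, T ✓
WeightKg=584: 1 row → Carrier = R ✓
WeightKg=577: 1 row → Carrier = M ✓
WeightKg=583: 1 row → Carrier = M ✓
WeightKg=574: 1 row → Carrier = P ✓
The only WeightKg value with inconsistent Carrier is WeightKg=573.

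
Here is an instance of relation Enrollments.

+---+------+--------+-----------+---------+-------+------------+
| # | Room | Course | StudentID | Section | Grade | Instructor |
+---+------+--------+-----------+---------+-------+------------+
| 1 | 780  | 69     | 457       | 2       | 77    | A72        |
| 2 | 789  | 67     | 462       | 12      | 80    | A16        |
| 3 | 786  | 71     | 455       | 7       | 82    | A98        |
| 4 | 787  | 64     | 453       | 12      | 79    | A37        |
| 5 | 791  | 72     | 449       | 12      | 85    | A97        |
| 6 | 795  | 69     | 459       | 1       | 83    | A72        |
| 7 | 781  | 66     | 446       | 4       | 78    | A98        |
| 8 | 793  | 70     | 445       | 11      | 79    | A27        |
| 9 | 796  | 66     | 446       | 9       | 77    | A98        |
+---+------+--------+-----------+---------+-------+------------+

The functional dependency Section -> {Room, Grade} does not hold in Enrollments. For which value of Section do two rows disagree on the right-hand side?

Section=2: row 1 → {Room,Grade} = (780, 77) ✓
Section=12: rows 2, 4, 5 → {Room,Grade} takes values {(789, 80), (787, 79), (791, 85)} — violation
Section=7: row 3 → {Room,Grade} = (786, 82) ✓
Section=1: row 6 → {Room,Grade} = (795, 83) ✓
Section=4: row 7 → {Room,Grade} = (781, 78) ✓
Section=11: row 8 → {Room,Grade} = (793, 79) ✓
Section=9: row 9 → {Room,Grade} = (796, 77) ✓
The only Section value with inconsistent RHS is Section=12.

12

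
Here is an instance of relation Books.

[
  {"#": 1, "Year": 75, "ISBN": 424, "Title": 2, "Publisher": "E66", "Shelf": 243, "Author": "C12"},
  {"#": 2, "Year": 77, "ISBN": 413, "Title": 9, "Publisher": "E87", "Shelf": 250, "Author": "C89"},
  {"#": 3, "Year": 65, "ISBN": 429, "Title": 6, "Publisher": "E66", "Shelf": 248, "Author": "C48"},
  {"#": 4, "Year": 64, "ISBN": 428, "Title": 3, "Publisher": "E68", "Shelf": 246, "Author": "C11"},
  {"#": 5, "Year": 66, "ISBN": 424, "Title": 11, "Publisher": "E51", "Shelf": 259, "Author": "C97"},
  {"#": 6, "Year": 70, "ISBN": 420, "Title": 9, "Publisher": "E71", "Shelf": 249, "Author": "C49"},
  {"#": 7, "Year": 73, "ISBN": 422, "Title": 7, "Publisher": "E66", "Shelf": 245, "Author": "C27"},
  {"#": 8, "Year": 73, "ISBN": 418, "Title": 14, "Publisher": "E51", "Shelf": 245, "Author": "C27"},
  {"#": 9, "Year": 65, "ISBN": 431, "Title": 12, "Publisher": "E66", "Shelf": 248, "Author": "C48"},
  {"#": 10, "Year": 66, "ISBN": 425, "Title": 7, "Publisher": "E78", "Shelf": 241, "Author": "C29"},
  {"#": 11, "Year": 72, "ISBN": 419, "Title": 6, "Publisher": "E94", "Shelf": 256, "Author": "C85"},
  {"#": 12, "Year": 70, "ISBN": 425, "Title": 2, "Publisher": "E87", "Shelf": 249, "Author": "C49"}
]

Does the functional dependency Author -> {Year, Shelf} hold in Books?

Author=C12: row 1 → {Year,Shelf} = (75, 243) ✓
Author=C89: row 2 → {Year,Shelf} = (77, 250) ✓
Author=C48: rows 3, 9 → {Year,Shelf} = (65, 248), (65, 248) ✓
Author=C11: row 4 → {Year,Shelf} = (64, 246) ✓
Author=C97: row 5 → {Year,Shelf} = (66, 259) ✓
Author=C49: rows 6, 12 → {Year,Shelf} = (70, 249), (70, 249) ✓
Author=C27: rows 7, 8 → {Year,Shelf} = (73, 245), (73, 245) ✓
Author=C29: row 10 → {Year,Shelf} = (66, 241) ✓
Author=C85: row 11 → {Year,Shelf} = (72, 256) ✓
Every Author value is associated with a single {Year, Shelf} value, so Author -> {Year, Shelf} holds.

Yes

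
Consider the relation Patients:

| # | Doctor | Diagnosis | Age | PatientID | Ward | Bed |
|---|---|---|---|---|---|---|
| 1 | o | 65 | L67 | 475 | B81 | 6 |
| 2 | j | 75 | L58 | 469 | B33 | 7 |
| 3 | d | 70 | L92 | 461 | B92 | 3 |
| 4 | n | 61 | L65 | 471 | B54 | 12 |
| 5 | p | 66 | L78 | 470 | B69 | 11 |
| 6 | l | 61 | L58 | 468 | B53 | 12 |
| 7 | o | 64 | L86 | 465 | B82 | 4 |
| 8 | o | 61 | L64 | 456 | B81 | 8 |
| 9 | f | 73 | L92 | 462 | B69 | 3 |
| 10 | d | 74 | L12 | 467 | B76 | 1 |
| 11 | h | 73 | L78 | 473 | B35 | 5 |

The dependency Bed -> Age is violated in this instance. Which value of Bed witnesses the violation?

12

Bed=6: row 1 → Age = L67 ✓
Bed=7: row 2 → Age = L58 ✓
Bed=3: rows 3, 9 → Age = L92, L92 ✓
Bed=12: rows 4, 6 → Age takes values {L65, L58} — violation
Bed=11: row 5 → Age = L78 ✓
Bed=4: row 7 → Age = L86 ✓
Bed=8: row 8 → Age = L64 ✓
Bed=1: row 10 → Age = L12 ✓
Bed=5: row 11 → Age = L78 ✓
The only Bed value with inconsistent Age is Bed=12.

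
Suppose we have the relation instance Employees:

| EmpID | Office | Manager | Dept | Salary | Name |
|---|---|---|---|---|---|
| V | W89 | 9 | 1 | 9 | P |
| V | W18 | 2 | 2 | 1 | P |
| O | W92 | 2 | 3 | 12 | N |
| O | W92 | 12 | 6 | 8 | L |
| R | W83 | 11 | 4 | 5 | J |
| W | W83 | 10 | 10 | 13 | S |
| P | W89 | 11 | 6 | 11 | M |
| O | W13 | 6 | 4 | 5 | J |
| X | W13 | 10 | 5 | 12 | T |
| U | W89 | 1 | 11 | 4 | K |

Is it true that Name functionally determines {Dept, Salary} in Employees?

No

Name=P: 2 rows → {Dept,Salary} takes values {(1, 9), (2, 1)} — violation
Name=N: 1 row → {Dept,Salary} = (3, 12) ✓
Name=L: 1 row → {Dept,Salary} = (6, 8) ✓
Name=J: 2 rows → {Dept,Salary} = (4, 5), (4, 5) ✓
Name=S: 1 row → {Dept,Salary} = (10, 13) ✓
Name=M: 1 row → {Dept,Salary} = (6, 11) ✓
Name=T: 1 row → {Dept,Salary} = (5, 12) ✓
Name=K: 1 row → {Dept,Salary} = (11, 4) ✓
Two rows agree on Name but differ on {Dept, Salary}, so Name → {Dept, Salary} does not hold.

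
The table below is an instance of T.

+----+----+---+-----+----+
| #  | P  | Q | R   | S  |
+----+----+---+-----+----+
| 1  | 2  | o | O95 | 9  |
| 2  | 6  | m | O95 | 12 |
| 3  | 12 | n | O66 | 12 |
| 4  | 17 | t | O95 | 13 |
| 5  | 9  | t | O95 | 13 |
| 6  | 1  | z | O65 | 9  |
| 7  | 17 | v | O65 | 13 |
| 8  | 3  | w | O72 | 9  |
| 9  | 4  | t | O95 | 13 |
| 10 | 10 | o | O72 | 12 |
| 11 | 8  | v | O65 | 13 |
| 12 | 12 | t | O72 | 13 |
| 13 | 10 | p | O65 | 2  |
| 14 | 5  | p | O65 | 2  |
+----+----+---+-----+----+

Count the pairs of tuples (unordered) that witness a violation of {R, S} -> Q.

(R=O95, S=13): all 3 rows agree on Q — 0 pairs.
(R=O65, S=13): all 2 rows agree on Q — 0 pairs.
(R=O65, S=2): all 2 rows agree on Q — 0 pairs.

0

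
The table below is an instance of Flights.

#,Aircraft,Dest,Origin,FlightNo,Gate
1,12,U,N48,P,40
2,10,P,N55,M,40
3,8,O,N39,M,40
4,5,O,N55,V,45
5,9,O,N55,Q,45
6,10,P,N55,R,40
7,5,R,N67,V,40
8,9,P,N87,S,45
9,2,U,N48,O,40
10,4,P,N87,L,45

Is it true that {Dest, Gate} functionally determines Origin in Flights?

(Dest=U, Gate=40): rows 1, 9 → Origin = N48, N48 ✓
(Dest=P, Gate=40): rows 2, 6 → Origin = N55, N55 ✓
(Dest=O, Gate=40): row 3 → Origin = N39 ✓
(Dest=O, Gate=45): rows 4, 5 → Origin = N55, N55 ✓
(Dest=R, Gate=40): row 7 → Origin = N67 ✓
(Dest=P, Gate=45): rows 8, 10 → Origin = N87, N87 ✓
Every {Dest, Gate} value is associated with a single Origin value, so {Dest, Gate} -> Origin holds.

Yes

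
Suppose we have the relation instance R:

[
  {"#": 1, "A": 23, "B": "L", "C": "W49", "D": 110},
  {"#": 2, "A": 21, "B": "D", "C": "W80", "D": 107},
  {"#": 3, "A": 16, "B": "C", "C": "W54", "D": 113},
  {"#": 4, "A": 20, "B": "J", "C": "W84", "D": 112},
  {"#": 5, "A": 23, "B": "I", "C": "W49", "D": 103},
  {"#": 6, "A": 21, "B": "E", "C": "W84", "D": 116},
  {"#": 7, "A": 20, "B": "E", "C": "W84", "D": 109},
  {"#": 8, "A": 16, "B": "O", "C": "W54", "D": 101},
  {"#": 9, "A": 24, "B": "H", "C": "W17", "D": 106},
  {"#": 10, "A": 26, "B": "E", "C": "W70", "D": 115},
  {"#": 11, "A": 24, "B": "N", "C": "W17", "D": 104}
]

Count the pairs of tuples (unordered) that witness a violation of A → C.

1

A=23: all 2 rows agree on C — 0 pairs.
A=21: violating pairs (2,6) — 1 pair.
A=16: all 2 rows agree on C — 0 pairs.
A=20: all 2 rows agree on C — 0 pairs.
A=24: all 2 rows agree on C — 0 pairs.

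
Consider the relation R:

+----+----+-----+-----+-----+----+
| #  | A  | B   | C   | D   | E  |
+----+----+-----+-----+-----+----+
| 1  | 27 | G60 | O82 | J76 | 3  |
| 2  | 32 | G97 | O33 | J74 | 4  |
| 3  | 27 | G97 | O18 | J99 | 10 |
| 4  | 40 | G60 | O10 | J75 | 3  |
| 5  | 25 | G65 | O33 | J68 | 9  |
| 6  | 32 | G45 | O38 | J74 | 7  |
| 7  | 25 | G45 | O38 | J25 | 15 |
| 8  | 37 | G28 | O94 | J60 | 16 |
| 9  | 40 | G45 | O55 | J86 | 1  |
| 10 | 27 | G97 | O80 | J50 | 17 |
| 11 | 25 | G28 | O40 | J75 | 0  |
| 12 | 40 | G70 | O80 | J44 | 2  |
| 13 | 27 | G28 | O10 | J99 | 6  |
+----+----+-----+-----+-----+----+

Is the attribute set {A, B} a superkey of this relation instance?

Rows 3 and 10 have the same {A, B} value (A=27, B=G97) but are distinct tuples, so {A, B} does not determine every attribute — not a superkey.

No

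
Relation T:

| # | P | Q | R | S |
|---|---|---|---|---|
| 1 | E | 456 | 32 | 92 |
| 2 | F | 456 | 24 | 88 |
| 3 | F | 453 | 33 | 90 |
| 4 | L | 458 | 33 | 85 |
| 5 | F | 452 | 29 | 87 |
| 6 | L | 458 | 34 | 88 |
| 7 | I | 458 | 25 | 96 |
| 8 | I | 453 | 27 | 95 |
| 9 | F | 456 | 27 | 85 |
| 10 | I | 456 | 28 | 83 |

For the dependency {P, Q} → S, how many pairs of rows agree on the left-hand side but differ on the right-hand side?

2

(P=F, Q=456): violating pairs (2,9) — 1 pair.
(P=L, Q=458): violating pairs (4,6) — 1 pair.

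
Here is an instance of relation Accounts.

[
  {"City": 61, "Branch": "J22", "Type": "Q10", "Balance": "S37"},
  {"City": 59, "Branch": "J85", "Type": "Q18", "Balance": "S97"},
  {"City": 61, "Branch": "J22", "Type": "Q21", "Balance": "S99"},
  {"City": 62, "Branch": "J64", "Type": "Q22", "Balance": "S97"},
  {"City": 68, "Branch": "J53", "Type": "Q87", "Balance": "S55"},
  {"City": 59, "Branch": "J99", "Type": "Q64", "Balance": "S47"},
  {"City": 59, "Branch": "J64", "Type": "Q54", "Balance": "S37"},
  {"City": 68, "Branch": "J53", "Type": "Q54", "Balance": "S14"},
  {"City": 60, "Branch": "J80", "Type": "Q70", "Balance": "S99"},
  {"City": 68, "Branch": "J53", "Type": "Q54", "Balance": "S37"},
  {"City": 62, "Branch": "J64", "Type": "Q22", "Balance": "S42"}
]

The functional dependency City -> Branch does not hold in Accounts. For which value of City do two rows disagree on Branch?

59

City=61: 2 rows → Branch = J22, J22 ✓
City=59: 3 rows → Branch takes values {J85, J99, J64} — violation
City=62: 2 rows → Branch = J64, J64 ✓
City=68: 3 rows → Branch = J53, J53, J53 ✓
City=60: 1 row → Branch = J80 ✓
The only City value with inconsistent Branch is City=59.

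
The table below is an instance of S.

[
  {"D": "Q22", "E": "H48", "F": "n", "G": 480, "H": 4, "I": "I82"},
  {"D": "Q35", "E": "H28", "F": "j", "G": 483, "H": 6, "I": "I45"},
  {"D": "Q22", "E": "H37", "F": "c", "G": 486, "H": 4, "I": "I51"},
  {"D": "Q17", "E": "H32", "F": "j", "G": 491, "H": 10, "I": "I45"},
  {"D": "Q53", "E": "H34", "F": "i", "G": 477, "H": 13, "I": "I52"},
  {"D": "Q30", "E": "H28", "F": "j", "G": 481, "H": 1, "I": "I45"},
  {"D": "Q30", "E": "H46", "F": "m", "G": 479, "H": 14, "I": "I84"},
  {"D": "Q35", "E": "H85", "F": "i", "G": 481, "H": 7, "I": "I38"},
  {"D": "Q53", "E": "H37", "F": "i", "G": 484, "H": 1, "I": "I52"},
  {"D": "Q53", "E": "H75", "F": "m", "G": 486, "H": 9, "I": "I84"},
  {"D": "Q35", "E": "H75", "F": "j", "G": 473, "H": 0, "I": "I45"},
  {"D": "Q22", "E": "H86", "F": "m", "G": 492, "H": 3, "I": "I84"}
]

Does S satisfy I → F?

Yes

I=I82: 1 row → F = n ✓
I=I45: 4 rows → F = j, j, j, j ✓
I=I51: 1 row → F = c ✓
I=I52: 2 rows → F = i, i ✓
I=I84: 3 rows → F = m, m, m ✓
I=I38: 1 row → F = i ✓
Every I value is associated with a single F value, so I → F holds.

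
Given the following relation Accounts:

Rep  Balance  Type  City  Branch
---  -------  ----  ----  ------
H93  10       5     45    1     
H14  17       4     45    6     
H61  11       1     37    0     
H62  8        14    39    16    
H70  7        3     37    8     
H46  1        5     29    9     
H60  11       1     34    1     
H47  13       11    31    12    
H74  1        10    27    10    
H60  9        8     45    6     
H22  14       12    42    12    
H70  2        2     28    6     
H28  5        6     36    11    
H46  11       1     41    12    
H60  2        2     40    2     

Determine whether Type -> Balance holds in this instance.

No

Type=5: 2 rows → Balance takes values {10, 1} — violation
Type=4: 1 row → Balance = 17 ✓
Type=1: 3 rows → Balance = 11, 11, 11 ✓
Type=14: 1 row → Balance = 8 ✓
Type=3: 1 row → Balance = 7 ✓
Type=11: 1 row → Balance = 13 ✓
Type=10: 1 row → Balance = 1 ✓
Type=8: 1 row → Balance = 9 ✓
Type=12: 1 row → Balance = 14 ✓
Type=2: 2 rows → Balance = 2, 2 ✓
Type=6: 1 row → Balance = 5 ✓
Two rows agree on Type but differ on Balance, so Type -> Balance does not hold.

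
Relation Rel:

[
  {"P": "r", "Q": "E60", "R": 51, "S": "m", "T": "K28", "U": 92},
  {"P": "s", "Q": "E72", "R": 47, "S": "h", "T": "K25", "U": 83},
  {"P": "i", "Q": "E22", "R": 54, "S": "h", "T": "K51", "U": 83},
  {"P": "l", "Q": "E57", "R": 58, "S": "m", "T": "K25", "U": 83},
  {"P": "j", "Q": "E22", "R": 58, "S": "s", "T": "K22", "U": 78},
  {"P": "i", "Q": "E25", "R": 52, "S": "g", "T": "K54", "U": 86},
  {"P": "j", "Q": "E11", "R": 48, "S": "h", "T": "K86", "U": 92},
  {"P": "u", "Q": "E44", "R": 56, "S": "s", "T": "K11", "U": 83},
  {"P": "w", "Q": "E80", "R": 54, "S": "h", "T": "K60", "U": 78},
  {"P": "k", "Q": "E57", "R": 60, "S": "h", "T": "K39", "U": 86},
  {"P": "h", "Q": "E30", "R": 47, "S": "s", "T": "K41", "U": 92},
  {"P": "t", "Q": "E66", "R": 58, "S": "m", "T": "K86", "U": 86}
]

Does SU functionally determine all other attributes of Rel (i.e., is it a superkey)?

No

Two distinct rows share (S=h, U=83), so SU does not determine every attribute — not a superkey.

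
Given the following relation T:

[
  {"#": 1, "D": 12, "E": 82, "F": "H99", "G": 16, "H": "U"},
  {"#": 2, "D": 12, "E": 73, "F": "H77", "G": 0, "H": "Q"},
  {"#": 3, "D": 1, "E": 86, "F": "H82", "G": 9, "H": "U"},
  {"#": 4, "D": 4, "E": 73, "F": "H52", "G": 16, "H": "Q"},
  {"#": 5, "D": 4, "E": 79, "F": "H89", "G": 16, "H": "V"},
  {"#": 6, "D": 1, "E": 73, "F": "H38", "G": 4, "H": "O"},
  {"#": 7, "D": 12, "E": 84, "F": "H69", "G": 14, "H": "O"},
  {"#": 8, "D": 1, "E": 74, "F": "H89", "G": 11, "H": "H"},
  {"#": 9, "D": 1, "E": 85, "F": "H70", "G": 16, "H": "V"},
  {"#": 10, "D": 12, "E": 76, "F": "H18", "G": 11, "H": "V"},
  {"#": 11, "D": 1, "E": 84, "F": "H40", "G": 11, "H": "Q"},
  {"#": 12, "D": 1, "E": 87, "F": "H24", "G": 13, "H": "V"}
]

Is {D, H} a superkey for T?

Rows 9 and 12 have the same {D, H} value (D=1, H=V) but are distinct tuples, so {D, H} does not determine every attribute — not a superkey.

No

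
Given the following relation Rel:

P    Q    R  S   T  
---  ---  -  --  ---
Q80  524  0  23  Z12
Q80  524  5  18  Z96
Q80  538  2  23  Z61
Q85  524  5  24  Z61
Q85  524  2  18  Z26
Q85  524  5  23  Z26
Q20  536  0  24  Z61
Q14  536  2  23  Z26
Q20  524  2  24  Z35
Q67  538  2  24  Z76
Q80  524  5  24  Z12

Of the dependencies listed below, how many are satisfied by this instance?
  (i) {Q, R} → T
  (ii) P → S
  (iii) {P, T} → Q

(i) {Q, R} → T: (Q=524, R=5): 4 rows → T takes values {Z96, Z61, Z26, Z12} — violation; (Q=538, R=2): 2 rows → T takes values {Z61, Z76} — violation; (Q=524, R=2): 2 rows → T takes values {Z26, Z35} — violation — fails.
(ii) P → S: P=Q80: 4 rows → S takes values {23, 18, 24} — violation; P=Q85: 3 rows → S takes values {24, 18, 23} — violation — fails.
(iii) {P, T} → Q: every LHS value maps to a single RHS value — holds.
1 of the 3 dependencies holds.

1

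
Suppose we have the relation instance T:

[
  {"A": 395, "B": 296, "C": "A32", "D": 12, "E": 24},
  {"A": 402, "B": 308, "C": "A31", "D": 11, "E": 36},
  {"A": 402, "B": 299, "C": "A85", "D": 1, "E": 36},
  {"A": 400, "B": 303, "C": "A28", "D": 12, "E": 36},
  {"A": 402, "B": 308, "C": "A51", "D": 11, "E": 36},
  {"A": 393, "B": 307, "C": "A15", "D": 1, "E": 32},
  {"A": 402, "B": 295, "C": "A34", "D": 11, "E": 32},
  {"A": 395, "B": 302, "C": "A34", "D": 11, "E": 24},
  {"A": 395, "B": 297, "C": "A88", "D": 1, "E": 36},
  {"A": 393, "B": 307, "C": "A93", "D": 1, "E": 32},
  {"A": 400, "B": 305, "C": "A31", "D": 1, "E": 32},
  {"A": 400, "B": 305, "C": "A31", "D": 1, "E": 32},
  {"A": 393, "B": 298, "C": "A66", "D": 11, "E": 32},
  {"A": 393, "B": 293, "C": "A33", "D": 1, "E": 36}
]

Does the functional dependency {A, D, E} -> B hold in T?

Yes

(A=395, D=12, E=24): 1 row → B = 296 ✓
(A=402, D=11, E=36): 2 rows → B = 308, 308 ✓
(A=402, D=1, E=36): 1 row → B = 299 ✓
(A=400, D=12, E=36): 1 row → B = 303 ✓
(A=393, D=1, E=32): 2 rows → B = 307, 307 ✓
(A=402, D=11, E=32): 1 row → B = 295 ✓
(A=395, D=11, E=24): 1 row → B = 302 ✓
(A=395, D=1, E=36): 1 row → B = 297 ✓
(A=400, D=1, E=32): 2 rows → B = 305, 305 ✓
(A=393, D=11, E=32): 1 row → B = 298 ✓
(A=393, D=1, E=36): 1 row → B = 293 ✓
Every {A, D, E} value is associated with a single B value, so {A, D, E} -> B holds.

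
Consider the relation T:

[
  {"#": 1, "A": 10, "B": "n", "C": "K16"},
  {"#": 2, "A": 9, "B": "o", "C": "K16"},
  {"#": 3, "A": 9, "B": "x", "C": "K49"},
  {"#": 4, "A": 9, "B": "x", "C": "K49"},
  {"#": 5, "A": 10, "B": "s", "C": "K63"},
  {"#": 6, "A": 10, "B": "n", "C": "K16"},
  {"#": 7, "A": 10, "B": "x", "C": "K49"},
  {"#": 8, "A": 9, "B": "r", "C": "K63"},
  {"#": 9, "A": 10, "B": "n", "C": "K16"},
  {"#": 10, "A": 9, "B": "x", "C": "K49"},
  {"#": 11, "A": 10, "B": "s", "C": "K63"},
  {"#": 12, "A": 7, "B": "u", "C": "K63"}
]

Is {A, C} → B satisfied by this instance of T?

Yes

(A=10, C=K16): rows 1, 6, 9 → B = n, n, n ✓
(A=9, C=K16): row 2 → B = o ✓
(A=9, C=K49): rows 3, 4, 10 → B = x, x, x ✓
(A=10, C=K63): rows 5, 11 → B = s, s ✓
(A=10, C=K49): row 7 → B = x ✓
(A=9, C=K63): row 8 → B = r ✓
(A=7, C=K63): row 12 → B = u ✓
Every {A, C} value is associated with a single B value, so {A, C} → B holds.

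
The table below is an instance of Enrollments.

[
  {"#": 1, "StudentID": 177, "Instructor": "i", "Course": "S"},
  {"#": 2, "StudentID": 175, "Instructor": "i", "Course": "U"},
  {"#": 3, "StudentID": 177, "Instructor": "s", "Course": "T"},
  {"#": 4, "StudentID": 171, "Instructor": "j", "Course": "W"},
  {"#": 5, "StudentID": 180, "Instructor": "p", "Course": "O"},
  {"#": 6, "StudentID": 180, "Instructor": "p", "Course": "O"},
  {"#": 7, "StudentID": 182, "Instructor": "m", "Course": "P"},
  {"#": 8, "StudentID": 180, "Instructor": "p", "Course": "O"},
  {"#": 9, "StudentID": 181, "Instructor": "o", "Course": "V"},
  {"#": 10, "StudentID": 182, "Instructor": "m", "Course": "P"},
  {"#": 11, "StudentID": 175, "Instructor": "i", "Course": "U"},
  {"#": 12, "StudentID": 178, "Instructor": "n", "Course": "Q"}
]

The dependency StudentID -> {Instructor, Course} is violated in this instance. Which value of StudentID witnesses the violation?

177

StudentID=177: rows 1, 3 → {Instructor,Course} takes values {(i, S), (s, T)} — violation
StudentID=175: rows 2, 11 → {Instructor,Course} = (i, U), (i, U) ✓
StudentID=171: row 4 → {Instructor,Course} = (j, W) ✓
StudentID=180: rows 5, 6, 8 → {Instructor,Course} = (p, O), (p, O), (p, O) ✓
StudentID=182: rows 7, 10 → {Instructor,Course} = (m, P), (m, P) ✓
StudentID=181: row 9 → {Instructor,Course} = (o, V) ✓
StudentID=178: row 12 → {Instructor,Course} = (n, Q) ✓
The only StudentID value with inconsistent RHS is StudentID=177.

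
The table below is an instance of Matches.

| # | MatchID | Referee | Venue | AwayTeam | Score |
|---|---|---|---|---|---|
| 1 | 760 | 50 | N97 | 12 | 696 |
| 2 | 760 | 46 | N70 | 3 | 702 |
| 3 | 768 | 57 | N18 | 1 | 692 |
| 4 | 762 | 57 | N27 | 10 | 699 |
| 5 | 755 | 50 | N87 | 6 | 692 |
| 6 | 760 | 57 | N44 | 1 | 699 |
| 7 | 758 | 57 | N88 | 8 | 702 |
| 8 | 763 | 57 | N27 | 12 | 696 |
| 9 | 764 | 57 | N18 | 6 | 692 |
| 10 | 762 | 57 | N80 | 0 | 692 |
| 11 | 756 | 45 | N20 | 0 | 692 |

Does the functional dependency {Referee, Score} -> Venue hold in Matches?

No

(Referee=50, Score=696): row 1 → Venue = N97 ✓
(Referee=46, Score=702): row 2 → Venue = N70 ✓
(Referee=57, Score=692): rows 3, 9, 10 → Venue takes values {N18, N80} — violation
(Referee=57, Score=699): rows 4, 6 → Venue takes values {N27, N44} — violation
(Referee=50, Score=692): row 5 → Venue = N87 ✓
(Referee=57, Score=702): row 7 → Venue = N88 ✓
(Referee=57, Score=696): row 8 → Venue = N27 ✓
(Referee=45, Score=692): row 11 → Venue = N20 ✓
Two rows agree on {Referee, Score} but differ on Venue, so {Referee, Score} -> Venue does not hold.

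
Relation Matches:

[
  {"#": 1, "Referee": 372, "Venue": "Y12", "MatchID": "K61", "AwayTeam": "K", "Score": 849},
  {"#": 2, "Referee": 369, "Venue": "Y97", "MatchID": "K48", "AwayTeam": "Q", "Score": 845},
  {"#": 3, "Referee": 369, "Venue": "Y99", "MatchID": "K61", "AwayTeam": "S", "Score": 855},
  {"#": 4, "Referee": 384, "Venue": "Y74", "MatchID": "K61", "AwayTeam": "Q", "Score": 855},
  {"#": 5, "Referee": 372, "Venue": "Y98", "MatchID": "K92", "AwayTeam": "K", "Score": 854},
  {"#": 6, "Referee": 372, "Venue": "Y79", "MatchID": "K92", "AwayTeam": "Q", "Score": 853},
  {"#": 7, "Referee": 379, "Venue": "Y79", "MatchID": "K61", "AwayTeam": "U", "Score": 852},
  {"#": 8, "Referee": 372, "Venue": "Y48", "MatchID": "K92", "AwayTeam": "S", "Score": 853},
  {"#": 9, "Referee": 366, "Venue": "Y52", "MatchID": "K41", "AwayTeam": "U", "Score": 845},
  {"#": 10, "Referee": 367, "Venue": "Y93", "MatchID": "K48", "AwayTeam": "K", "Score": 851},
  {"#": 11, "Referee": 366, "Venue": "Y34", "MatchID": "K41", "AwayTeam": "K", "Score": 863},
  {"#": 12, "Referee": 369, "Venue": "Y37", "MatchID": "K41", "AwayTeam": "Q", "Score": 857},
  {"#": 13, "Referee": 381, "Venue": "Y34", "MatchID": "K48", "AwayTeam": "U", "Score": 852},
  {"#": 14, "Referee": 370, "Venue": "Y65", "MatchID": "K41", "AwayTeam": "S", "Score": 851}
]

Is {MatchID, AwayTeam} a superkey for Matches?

Yes

All 14 rows have distinct {MatchID, AwayTeam} values, so {MatchID, AwayTeam} → (all attributes) holds and {MatchID, AwayTeam} is a superkey.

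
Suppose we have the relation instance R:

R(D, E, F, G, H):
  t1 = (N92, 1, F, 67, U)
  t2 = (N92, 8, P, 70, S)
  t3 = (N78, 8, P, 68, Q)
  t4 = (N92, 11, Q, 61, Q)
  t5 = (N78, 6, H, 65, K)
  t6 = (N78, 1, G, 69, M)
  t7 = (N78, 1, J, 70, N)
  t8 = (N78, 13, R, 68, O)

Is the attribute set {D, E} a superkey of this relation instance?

No

Rows 6 and 7 have the same {D, E} value (D=N78, E=1) but are distinct tuples, so {D, E} does not determine every attribute — not a superkey.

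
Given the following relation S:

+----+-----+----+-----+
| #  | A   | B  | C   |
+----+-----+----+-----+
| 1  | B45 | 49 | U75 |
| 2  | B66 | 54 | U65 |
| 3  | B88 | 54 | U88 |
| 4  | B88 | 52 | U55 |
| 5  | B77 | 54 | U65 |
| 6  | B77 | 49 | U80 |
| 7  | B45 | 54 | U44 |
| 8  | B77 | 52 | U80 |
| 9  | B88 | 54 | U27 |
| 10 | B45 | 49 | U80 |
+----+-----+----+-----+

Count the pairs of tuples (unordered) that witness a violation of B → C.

12

B=49: violating pairs (1,6), (1,10) — 2 pairs.
B=54: violating pairs (2,3), (2,7), (2,9), (3,5), (3,7), (3,9), (5,7), (5,9), (7,9) — 9 pairs.
B=52: violating pairs (4,8) — 1 pair.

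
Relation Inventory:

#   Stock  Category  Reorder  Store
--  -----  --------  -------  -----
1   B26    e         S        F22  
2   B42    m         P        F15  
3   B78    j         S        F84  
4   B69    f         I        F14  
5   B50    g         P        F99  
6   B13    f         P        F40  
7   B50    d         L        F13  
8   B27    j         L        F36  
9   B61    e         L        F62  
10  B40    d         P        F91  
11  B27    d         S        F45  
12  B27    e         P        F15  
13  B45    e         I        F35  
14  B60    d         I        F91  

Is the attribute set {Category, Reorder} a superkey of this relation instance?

Yes

All 14 rows have distinct {Category, Reorder} values, so {Category, Reorder} → (all attributes) holds and {Category, Reorder} is a superkey.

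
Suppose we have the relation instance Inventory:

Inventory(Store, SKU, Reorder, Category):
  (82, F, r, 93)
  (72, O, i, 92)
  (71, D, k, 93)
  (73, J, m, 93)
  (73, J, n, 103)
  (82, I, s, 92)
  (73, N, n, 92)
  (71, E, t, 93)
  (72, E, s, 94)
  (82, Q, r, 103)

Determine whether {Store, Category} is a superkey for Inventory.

No

Two distinct rows share (Store=71, Category=93), so {Store, Category} does not determine every attribute — not a superkey.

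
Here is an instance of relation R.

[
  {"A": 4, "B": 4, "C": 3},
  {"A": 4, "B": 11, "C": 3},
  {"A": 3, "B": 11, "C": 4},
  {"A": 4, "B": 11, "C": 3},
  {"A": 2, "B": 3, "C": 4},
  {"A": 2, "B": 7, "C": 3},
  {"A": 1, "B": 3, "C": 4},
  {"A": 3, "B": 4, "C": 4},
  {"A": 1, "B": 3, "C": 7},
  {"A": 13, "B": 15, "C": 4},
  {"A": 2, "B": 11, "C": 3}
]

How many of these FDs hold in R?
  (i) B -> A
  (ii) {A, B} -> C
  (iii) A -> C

0

(i) B -> A: B=4: 2 rows → A takes values {4, 3} — violation; B=11: 4 rows → A takes values {4, 3, 2} — violation; B=3: 3 rows → A takes values {2, 1} — violation — fails.
(ii) {A, B} -> C: (A=1, B=3): 2 rows → C takes values {4, 7} — violation — fails.
(iii) A -> C: A=2: 3 rows → C takes values {4, 3} — violation; A=1: 2 rows → C takes values {4, 7} — violation — fails.
None of the 3 dependencies hold.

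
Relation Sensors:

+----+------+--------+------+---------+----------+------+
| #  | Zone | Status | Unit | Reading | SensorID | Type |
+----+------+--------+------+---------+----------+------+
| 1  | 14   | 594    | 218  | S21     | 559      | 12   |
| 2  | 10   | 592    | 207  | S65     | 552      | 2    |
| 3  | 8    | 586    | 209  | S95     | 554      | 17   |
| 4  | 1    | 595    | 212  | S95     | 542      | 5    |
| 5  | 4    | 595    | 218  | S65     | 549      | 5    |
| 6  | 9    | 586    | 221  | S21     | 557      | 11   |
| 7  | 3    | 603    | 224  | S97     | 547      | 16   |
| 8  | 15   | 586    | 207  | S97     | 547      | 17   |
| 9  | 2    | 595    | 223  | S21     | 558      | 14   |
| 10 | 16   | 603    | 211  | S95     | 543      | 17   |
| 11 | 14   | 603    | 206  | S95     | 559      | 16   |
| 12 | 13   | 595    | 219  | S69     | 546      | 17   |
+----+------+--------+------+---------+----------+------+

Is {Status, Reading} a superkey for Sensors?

Rows 10 and 11 have the same {Status, Reading} value (Status=603, Reading=S95) but are distinct tuples, so {Status, Reading} does not determine every attribute — not a superkey.

No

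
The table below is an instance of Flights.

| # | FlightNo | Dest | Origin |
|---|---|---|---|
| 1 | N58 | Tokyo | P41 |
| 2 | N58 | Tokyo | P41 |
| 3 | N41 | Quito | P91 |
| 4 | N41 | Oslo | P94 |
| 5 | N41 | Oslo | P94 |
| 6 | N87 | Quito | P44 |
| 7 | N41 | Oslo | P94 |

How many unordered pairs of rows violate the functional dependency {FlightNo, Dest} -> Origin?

(FlightNo=N58, Dest=Tokyo): all 2 rows agree on Origin — 0 pairs.
(FlightNo=N41, Dest=Oslo): all 3 rows agree on Origin — 0 pairs.

0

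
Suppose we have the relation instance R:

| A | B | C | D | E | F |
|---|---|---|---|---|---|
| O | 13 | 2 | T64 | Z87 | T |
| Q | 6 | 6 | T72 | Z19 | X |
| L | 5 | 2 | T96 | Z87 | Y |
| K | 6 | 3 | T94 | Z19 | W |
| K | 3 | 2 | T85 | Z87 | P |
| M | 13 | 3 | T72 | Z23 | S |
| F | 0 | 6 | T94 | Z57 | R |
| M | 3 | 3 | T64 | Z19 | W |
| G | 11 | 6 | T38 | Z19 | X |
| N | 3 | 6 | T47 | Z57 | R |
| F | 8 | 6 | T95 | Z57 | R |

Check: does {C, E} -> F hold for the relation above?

No

(C=2, E=Z87): 3 rows → F takes values {T, Y, P} — violation
(C=6, E=Z19): 2 rows → F = X, X ✓
(C=3, E=Z19): 2 rows → F = W, W ✓
(C=3, E=Z23): 1 row → F = S ✓
(C=6, E=Z57): 3 rows → F = R, R, R ✓
Two rows agree on {C, E} but differ on F, so {C, E} -> F does not hold.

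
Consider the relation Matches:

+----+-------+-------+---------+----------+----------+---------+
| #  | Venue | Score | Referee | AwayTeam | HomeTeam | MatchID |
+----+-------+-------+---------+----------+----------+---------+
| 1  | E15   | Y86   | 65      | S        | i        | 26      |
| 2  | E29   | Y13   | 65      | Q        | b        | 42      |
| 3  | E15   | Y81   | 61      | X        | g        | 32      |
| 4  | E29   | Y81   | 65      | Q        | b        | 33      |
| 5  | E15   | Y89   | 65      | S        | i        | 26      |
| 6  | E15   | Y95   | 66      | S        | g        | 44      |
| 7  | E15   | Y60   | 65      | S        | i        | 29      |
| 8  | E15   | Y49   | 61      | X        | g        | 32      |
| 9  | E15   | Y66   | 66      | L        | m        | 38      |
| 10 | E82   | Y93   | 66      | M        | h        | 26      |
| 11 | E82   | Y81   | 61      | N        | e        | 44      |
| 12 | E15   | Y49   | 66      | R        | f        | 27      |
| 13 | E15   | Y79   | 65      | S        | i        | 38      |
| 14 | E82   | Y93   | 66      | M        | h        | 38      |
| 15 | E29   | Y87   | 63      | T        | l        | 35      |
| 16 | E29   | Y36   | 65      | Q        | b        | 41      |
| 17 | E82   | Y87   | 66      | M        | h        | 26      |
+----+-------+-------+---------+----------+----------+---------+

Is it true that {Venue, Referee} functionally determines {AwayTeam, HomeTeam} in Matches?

No

(Venue=E15, Referee=65): rows 1, 5, 7, 13 → {AwayTeam,HomeTeam} = (S, i), (S, i), (S, i), (S, i) ✓
(Venue=E29, Referee=65): rows 2, 4, 16 → {AwayTeam,HomeTeam} = (Q, b), (Q, b), (Q, b) ✓
(Venue=E15, Referee=61): rows 3, 8 → {AwayTeam,HomeTeam} = (X, g), (X, g) ✓
(Venue=E15, Referee=66): rows 6, 9, 12 → {AwayTeam,HomeTeam} takes values {(S, g), (L, m), (R, f)} — violation
(Venue=E82, Referee=66): rows 10, 14, 17 → {AwayTeam,HomeTeam} = (M, h), (M, h), (M, h) ✓
(Venue=E82, Referee=61): row 11 → {AwayTeam,HomeTeam} = (N, e) ✓
(Venue=E29, Referee=63): row 15 → {AwayTeam,HomeTeam} = (T, l) ✓
Two rows agree on {Venue, Referee} but differ on {AwayTeam, HomeTeam}, so {Venue, Referee} -> {AwayTeam, HomeTeam} does not hold.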